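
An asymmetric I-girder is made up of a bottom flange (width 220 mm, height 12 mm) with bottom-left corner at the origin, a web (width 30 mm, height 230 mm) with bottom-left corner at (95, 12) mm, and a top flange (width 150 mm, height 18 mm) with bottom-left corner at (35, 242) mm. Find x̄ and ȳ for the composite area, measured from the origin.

x̄ = 110.00 mm, ȳ = 128.25 mm

Part | A | x̄ᵢ | ȳᵢ | A·x̄ᵢ | A·ȳᵢ
bottom flange | 2640.00 | 110.00 | 6.00 | 290400.00 | 15840.00
web | 6900.00 | 110.00 | 127.00 | 759000.00 | 876300.00
top flange | 2700.00 | 110.00 | 251.00 | 297000.00 | 677700.00
Σ | 12240.00 |  |  | 1346400.00 | 1569840.00
x̄ = 1346400.00 / 12240.00 = 110.00 mm
ȳ = 1569840.00 / 12240.00 = 128.25 mm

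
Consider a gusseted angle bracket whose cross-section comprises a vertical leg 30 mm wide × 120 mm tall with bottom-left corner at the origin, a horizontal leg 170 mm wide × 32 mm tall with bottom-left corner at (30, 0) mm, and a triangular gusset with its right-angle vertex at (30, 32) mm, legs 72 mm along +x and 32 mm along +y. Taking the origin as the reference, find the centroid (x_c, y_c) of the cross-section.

x_c = 72.78 mm, y_c = 34.56 mm

vertical leg: A = 30 × 120 = 3600.00, centroid at (15.00, 60.00).
horizontal leg: A = 170 × 32 = 5440.00, centroid at (115.00, 16.00).
gusset: A = ½·72·32 = 1152.00, centroid at (54.00, 42.67).
ΣA = 10192.00 mm², ΣAx_c = 741808.00 mm³, ΣAy_c = 352192.00 mm³.
x_c = 741808.00/10192.00 = 72.78 mm; y_c = 352192.00/10192.00 = 34.56 mm.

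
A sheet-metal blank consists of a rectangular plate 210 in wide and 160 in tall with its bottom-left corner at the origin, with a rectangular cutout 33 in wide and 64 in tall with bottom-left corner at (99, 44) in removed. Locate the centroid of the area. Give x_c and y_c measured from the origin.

x_c = 104.30 in, y_c = 80.27 in

plate: A = 210 × 160 = 33600.00, centroid at (105.00, 80.00).
hole: A = −(33 × 64) = -2112.00, centroid at (115.50, 76.00).
ΣA = 31488.00 in²
ΣAx_c = (33600.00)(105.00) + (-2112.00)(115.50) = 3284064.00 in³
ΣAy_c = (33600.00)(80.00) + (-2112.00)(76.00) = 2527488.00 in³
x_c = 3284064.00 / 31488.00 = 104.30 in
y_c = 2527488.00 / 31488.00 = 80.27 in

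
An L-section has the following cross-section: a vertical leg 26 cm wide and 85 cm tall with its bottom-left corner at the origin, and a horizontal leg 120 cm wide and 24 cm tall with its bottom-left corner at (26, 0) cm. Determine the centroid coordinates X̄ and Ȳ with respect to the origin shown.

X̄ = 54.30 cm, Ȳ = 25.24 cm

vertical leg: A = 26 × 85 = 2210.00, centroid at (13.00, 42.50).
horizontal leg: A = 120 × 24 = 2880.00, centroid at (86.00, 12.00).
ΣA = 5090.00 cm², ΣAX̄ = 276410.00 cm³, ΣAȲ = 128485.00 cm³.
X̄ = 276410.00/5090.00 = 54.30 cm; Ȳ = 128485.00/5090.00 = 25.24 cm.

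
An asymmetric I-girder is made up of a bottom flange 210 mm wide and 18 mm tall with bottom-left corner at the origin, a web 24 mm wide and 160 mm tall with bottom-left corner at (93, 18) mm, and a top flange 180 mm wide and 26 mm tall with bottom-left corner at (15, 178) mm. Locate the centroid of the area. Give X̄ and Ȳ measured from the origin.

X̄ = 105.00 mm, Ȳ = 106.03 mm

bottom flange: A = 210 × 18 = 3780.00, centroid at (105.00, 9.00).
web: A = 24 × 160 = 3840.00, centroid at (105.00, 98.00).
top flange: A = 180 × 26 = 4680.00, centroid at (105.00, 191.00).
ΣA = 12300.00 mm²
ΣAX̄ = (3780.00)(105.00) + (3840.00)(105.00) + (4680.00)(105.00) = 1291500.00 mm³
ΣAȲ = (3780.00)(9.00) + (3840.00)(98.00) + (4680.00)(191.00) = 1304220.00 mm³
X̄ = 1291500.00 / 12300.00 = 105.00 mm
Ȳ = 1304220.00 / 12300.00 = 106.03 mm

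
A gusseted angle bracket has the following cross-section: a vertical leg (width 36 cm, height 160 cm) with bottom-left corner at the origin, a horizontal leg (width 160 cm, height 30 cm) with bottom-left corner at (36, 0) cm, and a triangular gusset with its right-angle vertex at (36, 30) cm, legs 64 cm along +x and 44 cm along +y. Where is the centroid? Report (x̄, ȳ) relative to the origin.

x̄ = 61.93 cm, ȳ = 49.77 cm

Part | A | x̄ᵢ | ȳᵢ | A·x̄ᵢ | A·ȳᵢ
vertical leg | 5760.00 | 18.00 | 80.00 | 103680.00 | 460800.00
horizontal leg | 4800.00 | 116.00 | 15.00 | 556800.00 | 72000.00
gusset | 1408.00 | 57.33 | 44.67 | 80725.33 | 62890.67
Σ | 11968.00 |  |  | 741205.33 | 595690.67
x̄ = 741205.33 / 11968.00 = 61.93 cm
ȳ = 595690.67 / 11968.00 = 49.77 cm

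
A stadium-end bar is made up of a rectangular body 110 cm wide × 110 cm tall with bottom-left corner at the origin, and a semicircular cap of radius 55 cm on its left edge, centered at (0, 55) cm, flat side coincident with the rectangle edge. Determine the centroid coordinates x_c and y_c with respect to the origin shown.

rectangular body: A = 110 × 110 = 12100.00, centroid at (55.00, 55.00).
semicircular end: A = ½π·55² = 4751.66, centroid at (-23.34, 55.00).
ΣA = 16851.66 cm²
ΣAx_c = (12100.00)(55.00) + (4751.66)(-23.34) = 554583.33 cm³
ΣAy_c = (12100.00)(55.00) + (4751.66)(55.00) = 926841.24 cm³
x_c = 554583.33 / 16851.66 = 32.91 cm
y_c = 926841.24 / 16851.66 = 55.00 cm

x_c = 32.91 cm, y_c = 55.00 cm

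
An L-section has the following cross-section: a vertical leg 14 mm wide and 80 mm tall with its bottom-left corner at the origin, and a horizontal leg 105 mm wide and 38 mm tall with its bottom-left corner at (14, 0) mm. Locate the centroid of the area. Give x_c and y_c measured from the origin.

Part | A | x̄ᵢ | ȳᵢ | A·x̄ᵢ | A·ȳᵢ
vertical leg | 1120.00 | 7.00 | 40.00 | 7840.00 | 44800.00
horizontal leg | 3990.00 | 66.50 | 19.00 | 265335.00 | 75810.00
Σ | 5110.00 |  |  | 273175.00 | 120610.00
x_c = 273175.00 / 5110.00 = 53.46 mm
y_c = 120610.00 / 5110.00 = 23.60 mm

x_c = 53.46 mm, y_c = 23.60 mm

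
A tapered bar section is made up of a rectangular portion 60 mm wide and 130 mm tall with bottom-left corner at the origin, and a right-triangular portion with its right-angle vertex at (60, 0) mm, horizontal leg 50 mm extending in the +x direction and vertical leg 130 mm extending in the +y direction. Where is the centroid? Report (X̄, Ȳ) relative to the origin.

X̄ = 43.73 mm, Ȳ = 58.63 mm

rectangular portion: A = 60 × 130 = 7800.00, centroid at (30.00, 65.00).
triangular portion: A = ½·50·130 = 3250.00, centroid at (76.67, 43.33).
ΣA = 11050.00 mm²
ΣAX̄ = (7800.00)(30.00) + (3250.00)(76.67) = 483166.67 mm³
ΣAȲ = (7800.00)(65.00) + (3250.00)(43.33) = 647833.33 mm³
X̄ = 483166.67 / 11050.00 = 43.73 mm
Ȳ = 647833.33 / 11050.00 = 58.63 mm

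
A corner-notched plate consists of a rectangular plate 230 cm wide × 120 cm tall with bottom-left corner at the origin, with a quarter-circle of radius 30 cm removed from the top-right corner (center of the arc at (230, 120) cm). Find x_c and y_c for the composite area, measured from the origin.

plate: A = 230 × 120 = 27600.00, centroid at (115.00, 60.00).
removed quarter-circle: A = −¼π·30² = -706.86, centroid at (217.27, 107.27).
ΣA = 26893.14 cm², ΣAx_c = 3020422.58 cm³, ΣAy_c = 1580177.00 cm³.
x_c = 3020422.58/26893.14 = 112.31 cm; y_c = 1580177.00/26893.14 = 58.76 cm.

x_c = 112.31 cm, y_c = 58.76 cm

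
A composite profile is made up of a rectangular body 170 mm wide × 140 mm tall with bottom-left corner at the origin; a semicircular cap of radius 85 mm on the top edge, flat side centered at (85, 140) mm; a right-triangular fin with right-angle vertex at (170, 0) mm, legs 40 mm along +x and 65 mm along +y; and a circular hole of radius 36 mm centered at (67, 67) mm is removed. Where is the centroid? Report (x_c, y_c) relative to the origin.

rectangular body: A = 170 × 140 = 23800.00, centroid at (85.00, 70.00).
semicircular top: A = ½π·85² = 11349.00, centroid at (85.00, 176.08).
triangular fin: A = ½·40·65 = 1300.00, centroid at (183.33, 21.67).
hole: A = −π·36² = -4071.50, centroid at (67.00, 67.00).
ΣA = 32377.50 mm²
ΣAx_c = (23800.00)(85.00) + (11349.00)(85.00) + (1300.00)(183.33) + (-4071.50)(67.00) = 2953207.85 mm³
ΣAy_c = (23800.00)(70.00) + (11349.00)(176.08) + (1300.00)(21.67) + (-4071.50)(67.00) = 3419653.04 mm³
x_c = 2953207.85 / 32377.50 = 91.21 mm
y_c = 3419653.04 / 32377.50 = 105.62 mm

x_c = 91.21 mm, y_c = 105.62 mm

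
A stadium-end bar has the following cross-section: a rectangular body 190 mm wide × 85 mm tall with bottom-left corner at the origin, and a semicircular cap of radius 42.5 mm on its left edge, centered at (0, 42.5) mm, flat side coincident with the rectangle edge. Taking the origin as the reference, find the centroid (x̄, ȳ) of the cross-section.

x̄ = 78.11 mm, ȳ = 42.50 mm

Part | A | x̄ᵢ | ȳᵢ | A·x̄ᵢ | A·ȳᵢ
rectangular body | 16150.00 | 95.00 | 42.50 | 1534250.00 | 686375.00
semicircular end | 2837.25 | -18.04 | 42.50 | -51177.08 | 120583.16
Σ | 18987.25 |  |  | 1483072.92 | 806958.16
x̄ = 1483072.92 / 18987.25 = 78.11 mm
ȳ = 806958.16 / 18987.25 = 42.50 mm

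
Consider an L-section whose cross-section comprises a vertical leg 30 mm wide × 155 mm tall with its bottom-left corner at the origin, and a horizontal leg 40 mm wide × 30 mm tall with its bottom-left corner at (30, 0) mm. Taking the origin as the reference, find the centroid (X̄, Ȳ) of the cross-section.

X̄ = 22.18 mm, Ȳ = 64.68 mm

vertical leg: A = 30 × 155 = 4650.00, centroid at (15.00, 77.50).
horizontal leg: A = 40 × 30 = 1200.00, centroid at (50.00, 15.00).
ΣA = 5850.00 mm², ΣAX̄ = 129750.00 mm³, ΣAȲ = 378375.00 mm³.
X̄ = 129750.00/5850.00 = 22.18 mm; Ȳ = 378375.00/5850.00 = 64.68 mm.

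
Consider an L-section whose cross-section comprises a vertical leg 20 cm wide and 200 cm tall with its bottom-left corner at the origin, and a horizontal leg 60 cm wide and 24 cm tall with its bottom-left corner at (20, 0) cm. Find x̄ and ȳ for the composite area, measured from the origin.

x̄ = 20.59 cm, ȳ = 76.71 cm

vertical leg: A = 20 × 200 = 4000.00, centroid at (10.00, 100.00).
horizontal leg: A = 60 × 24 = 1440.00, centroid at (50.00, 12.00).
ΣA = 5440.00 cm², ΣAx̄ = 112000.00 cm³, ΣAȳ = 417280.00 cm³.
x̄ = 112000.00/5440.00 = 20.59 cm; ȳ = 417280.00/5440.00 = 76.71 cm.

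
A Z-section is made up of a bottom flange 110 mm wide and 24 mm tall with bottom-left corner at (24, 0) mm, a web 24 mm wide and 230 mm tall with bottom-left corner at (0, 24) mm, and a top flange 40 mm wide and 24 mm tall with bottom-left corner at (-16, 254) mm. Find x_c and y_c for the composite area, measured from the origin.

x_c = 30.55 mm, y_c = 115.61 mm

Part | A | x̄ᵢ | ȳᵢ | A·x̄ᵢ | A·ȳᵢ
bottom flange | 2640.00 | 79.00 | 12.00 | 208560.00 | 31680.00
web | 5520.00 | 12.00 | 139.00 | 66240.00 | 767280.00
top flange | 960.00 | 4.00 | 266.00 | 3840.00 | 255360.00
Σ | 9120.00 |  |  | 278640.00 | 1054320.00
x_c = 278640.00 / 9120.00 = 30.55 mm
y_c = 1054320.00 / 9120.00 = 115.61 mm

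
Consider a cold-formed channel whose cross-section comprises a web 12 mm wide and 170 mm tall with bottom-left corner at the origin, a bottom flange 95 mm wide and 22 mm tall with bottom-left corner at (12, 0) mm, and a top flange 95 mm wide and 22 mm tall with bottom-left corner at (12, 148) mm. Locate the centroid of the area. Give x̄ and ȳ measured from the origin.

Part | A | x̄ᵢ | ȳᵢ | A·x̄ᵢ | A·ȳᵢ
web | 2040.00 | 6.00 | 85.00 | 12240.00 | 173400.00
bottom flange | 2090.00 | 59.50 | 11.00 | 124355.00 | 22990.00
top flange | 2090.00 | 59.50 | 159.00 | 124355.00 | 332310.00
Σ | 6220.00 |  |  | 260950.00 | 528700.00
x̄ = 260950.00 / 6220.00 = 41.95 mm
ȳ = 528700.00 / 6220.00 = 85.00 mm

x̄ = 41.95 mm, ȳ = 85.00 mm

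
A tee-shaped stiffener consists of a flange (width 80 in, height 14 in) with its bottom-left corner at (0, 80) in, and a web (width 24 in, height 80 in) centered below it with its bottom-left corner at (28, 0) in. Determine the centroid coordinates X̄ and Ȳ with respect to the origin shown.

Part | A | x̄ᵢ | ȳᵢ | A·x̄ᵢ | A·ȳᵢ
web | 1920.00 | 40.00 | 40.00 | 76800.00 | 76800.00
flange | 1120.00 | 40.00 | 87.00 | 44800.00 | 97440.00
Σ | 3040.00 |  |  | 121600.00 | 174240.00
X̄ = 121600.00 / 3040.00 = 40.00 in
Ȳ = 174240.00 / 3040.00 = 57.32 in

X̄ = 40.00 in, Ȳ = 57.32 in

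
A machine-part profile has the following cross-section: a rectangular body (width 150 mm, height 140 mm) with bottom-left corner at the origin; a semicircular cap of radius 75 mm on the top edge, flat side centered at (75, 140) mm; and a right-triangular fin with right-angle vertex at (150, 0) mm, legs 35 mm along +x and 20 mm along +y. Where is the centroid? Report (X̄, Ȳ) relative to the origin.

X̄ = 76.00 mm, Ȳ = 99.07 mm

rectangular body: A = 150 × 140 = 21000.00, centroid at (75.00, 70.00).
semicircular top: A = ½π·75² = 8835.73, centroid at (75.00, 171.83).
triangular fin: A = ½·35·20 = 350.00, centroid at (161.67, 6.67).
ΣA = 30185.73 mm², ΣAX̄ = 2294263.03 mm³, ΣAȲ = 2990585.44 mm³.
X̄ = 2294263.03/30185.73 = 76.00 mm; Ȳ = 2990585.44/30185.73 = 99.07 mm.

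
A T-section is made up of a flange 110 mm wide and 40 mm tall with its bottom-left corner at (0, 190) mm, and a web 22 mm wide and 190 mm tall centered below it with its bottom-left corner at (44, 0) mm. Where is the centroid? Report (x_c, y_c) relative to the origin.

web: A = 22 × 190 = 4180.00, centroid at (55.00, 95.00).
flange: A = 110 × 40 = 4400.00, centroid at (55.00, 210.00).
ΣA = 8580.00 mm², ΣAx_c = 471900.00 mm³, ΣAy_c = 1321100.00 mm³.
x_c = 471900.00/8580.00 = 55.00 mm; y_c = 1321100.00/8580.00 = 153.97 mm.

x_c = 55.00 mm, y_c = 153.97 mm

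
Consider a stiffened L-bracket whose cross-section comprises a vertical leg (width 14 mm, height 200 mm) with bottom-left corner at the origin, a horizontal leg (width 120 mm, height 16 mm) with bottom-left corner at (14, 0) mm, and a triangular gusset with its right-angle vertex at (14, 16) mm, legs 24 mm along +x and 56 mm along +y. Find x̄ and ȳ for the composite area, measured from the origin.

Part | A | x̄ᵢ | ȳᵢ | A·x̄ᵢ | A·ȳᵢ
vertical leg | 2800.00 | 7.00 | 100.00 | 19600.00 | 280000.00
horizontal leg | 1920.00 | 74.00 | 8.00 | 142080.00 | 15360.00
gusset | 672.00 | 22.00 | 34.67 | 14784.00 | 23296.00
Σ | 5392.00 |  |  | 176464.00 | 318656.00
x̄ = 176464.00 / 5392.00 = 32.73 mm
ȳ = 318656.00 / 5392.00 = 59.10 mm

x̄ = 32.73 mm, ȳ = 59.10 mm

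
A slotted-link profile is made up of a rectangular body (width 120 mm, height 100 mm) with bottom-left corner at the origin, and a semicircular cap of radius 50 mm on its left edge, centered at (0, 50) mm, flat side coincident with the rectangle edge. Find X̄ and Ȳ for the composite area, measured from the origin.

rectangular body: A = 120 × 100 = 12000.00, centroid at (60.00, 50.00).
semicircular end: A = ½π·50² = 3926.99, centroid at (-21.22, 50.00).
ΣA = 15926.99 mm², ΣAX̄ = 636666.67 mm³, ΣAȲ = 796349.54 mm³.
X̄ = 636666.67/15926.99 = 39.97 mm; Ȳ = 796349.54/15926.99 = 50.00 mm.

X̄ = 39.97 mm, Ȳ = 50.00 mm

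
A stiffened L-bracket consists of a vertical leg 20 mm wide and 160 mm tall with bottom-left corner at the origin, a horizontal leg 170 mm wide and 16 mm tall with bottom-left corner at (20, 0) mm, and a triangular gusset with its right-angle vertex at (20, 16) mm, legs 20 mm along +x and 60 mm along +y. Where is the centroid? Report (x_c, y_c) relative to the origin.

Part | A | x̄ᵢ | ȳᵢ | A·x̄ᵢ | A·ȳᵢ
vertical leg | 3200.00 | 10.00 | 80.00 | 32000.00 | 256000.00
horizontal leg | 2720.00 | 105.00 | 8.00 | 285600.00 | 21760.00
gusset | 600.00 | 26.67 | 36.00 | 16000.00 | 21600.00
Σ | 6520.00 |  |  | 333600.00 | 299360.00
x_c = 333600.00 / 6520.00 = 51.17 mm
y_c = 299360.00 / 6520.00 = 45.91 mm

x_c = 51.17 mm, y_c = 45.91 mm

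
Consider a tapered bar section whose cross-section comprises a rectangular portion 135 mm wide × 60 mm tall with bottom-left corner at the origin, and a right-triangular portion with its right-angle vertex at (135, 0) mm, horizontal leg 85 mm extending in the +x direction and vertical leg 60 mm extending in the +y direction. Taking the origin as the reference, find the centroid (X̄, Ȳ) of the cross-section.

X̄ = 90.45 mm, Ȳ = 27.61 mm

rectangular portion: A = 135 × 60 = 8100.00, centroid at (67.50, 30.00).
triangular portion: A = ½·85·60 = 2550.00, centroid at (163.33, 20.00).
ΣA = 10650.00 mm², ΣAX̄ = 963250.00 mm³, ΣAȲ = 294000.00 mm³.
X̄ = 963250.00/10650.00 = 90.45 mm; Ȳ = 294000.00/10650.00 = 27.61 mm.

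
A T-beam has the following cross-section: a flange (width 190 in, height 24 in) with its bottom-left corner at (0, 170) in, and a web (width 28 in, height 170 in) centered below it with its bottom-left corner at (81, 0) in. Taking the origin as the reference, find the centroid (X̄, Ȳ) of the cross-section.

X̄ = 95.00 in, Ȳ = 132.46 in

web: A = 28 × 170 = 4760.00, centroid at (95.00, 85.00).
flange: A = 190 × 24 = 4560.00, centroid at (95.00, 182.00).
ΣA = 9320.00 in², ΣAX̄ = 885400.00 in³, ΣAȲ = 1234520.00 in³.
X̄ = 885400.00/9320.00 = 95.00 in; Ȳ = 1234520.00/9320.00 = 132.46 in.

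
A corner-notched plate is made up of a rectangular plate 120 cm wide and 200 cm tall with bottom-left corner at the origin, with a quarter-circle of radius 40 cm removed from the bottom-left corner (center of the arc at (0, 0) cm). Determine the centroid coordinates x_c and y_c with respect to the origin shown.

Part | A | x̄ᵢ | ȳᵢ | A·x̄ᵢ | A·ȳᵢ
plate | 24000.00 | 60.00 | 100.00 | 1440000.00 | 2400000.00
removed quarter-circle | -1256.64 | 16.98 | 16.98 | -21333.33 | -21333.33
Σ | 22743.36 |  |  | 1418666.67 | 2378666.67
x_c = 1418666.67 / 22743.36 = 62.38 cm
y_c = 2378666.67 / 22743.36 = 104.59 cm

x_c = 62.38 cm, y_c = 104.59 cm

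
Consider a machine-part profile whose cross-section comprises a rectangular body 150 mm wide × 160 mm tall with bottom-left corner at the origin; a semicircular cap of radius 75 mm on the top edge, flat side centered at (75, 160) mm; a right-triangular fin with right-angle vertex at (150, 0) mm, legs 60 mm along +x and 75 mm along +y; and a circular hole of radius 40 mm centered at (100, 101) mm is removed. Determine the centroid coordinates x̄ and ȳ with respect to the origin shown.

rectangular body: A = 150 × 160 = 24000.00, centroid at (75.00, 80.00).
semicircular top: A = ½π·75² = 8835.73, centroid at (75.00, 191.83).
triangular fin: A = ½·60·75 = 2250.00, centroid at (170.00, 25.00).
hole: A = −π·40² = -5026.55, centroid at (100.00, 101.00).
ΣA = 30059.18 mm²
ΣAx̄ = (24000.00)(75.00) + (8835.73)(75.00) + (2250.00)(170.00) + (-5026.55)(100.00) = 2342524.88 mm³
ΣAȳ = (24000.00)(80.00) + (8835.73)(191.83) + (2250.00)(25.00) + (-5026.55)(101.00) = 3163535.32 mm³
x̄ = 2342524.88 / 30059.18 = 77.93 mm
ȳ = 3163535.32 / 30059.18 = 105.24 mm

x̄ = 77.93 mm, ȳ = 105.24 mm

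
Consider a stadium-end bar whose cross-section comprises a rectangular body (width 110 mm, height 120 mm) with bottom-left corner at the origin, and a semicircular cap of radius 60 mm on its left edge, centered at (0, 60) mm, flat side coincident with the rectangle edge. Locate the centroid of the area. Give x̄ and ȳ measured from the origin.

rectangular body: A = 110 × 120 = 13200.00, centroid at (55.00, 60.00).
semicircular end: A = ½π·60² = 5654.87, centroid at (-25.46, 60.00).
ΣA = 18854.87 mm², ΣAx̄ = 582000.00 mm³, ΣAȳ = 1131292.01 mm³.
x̄ = 582000.00/18854.87 = 30.87 mm; ȳ = 1131292.01/18854.87 = 60.00 mm.

x̄ = 30.87 mm, ȳ = 60.00 mm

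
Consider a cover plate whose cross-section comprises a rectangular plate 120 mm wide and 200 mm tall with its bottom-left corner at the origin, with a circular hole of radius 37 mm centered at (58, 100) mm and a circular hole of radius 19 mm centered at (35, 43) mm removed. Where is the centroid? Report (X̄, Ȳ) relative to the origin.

Part | A | x̄ᵢ | ȳᵢ | A·x̄ᵢ | A·ȳᵢ
plate | 24000.00 | 60.00 | 100.00 | 1440000.00 | 2400000.00
hole 1 | -4300.84 | 58.00 | 100.00 | -249448.74 | -430084.03
hole 2 | -1134.11 | 35.00 | 43.00 | -39694.02 | -48766.94
Σ | 18565.04 |  |  | 1150857.24 | 1921149.02
X̄ = 1150857.24 / 18565.04 = 61.99 mm
Ȳ = 1921149.02 / 18565.04 = 103.48 mm

X̄ = 61.99 mm, Ȳ = 103.48 mm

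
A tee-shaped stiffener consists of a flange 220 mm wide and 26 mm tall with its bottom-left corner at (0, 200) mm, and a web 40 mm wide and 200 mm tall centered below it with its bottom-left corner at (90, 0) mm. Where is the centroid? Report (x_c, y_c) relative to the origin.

web: A = 40 × 200 = 8000.00, centroid at (110.00, 100.00).
flange: A = 220 × 26 = 5720.00, centroid at (110.00, 213.00).
ΣA = 13720.00 mm², ΣAx_c = 1509200.00 mm³, ΣAy_c = 2018360.00 mm³.
x_c = 1509200.00/13720.00 = 110.00 mm; y_c = 2018360.00/13720.00 = 147.11 mm.

x_c = 110.00 mm, y_c = 147.11 mm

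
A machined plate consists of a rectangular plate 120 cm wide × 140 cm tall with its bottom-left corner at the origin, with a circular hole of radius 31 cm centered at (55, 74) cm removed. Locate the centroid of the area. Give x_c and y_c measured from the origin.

x_c = 61.10 cm, y_c = 69.12 cm

Part | A | x̄ᵢ | ȳᵢ | A·x̄ᵢ | A·ȳᵢ
plate | 16800.00 | 60.00 | 70.00 | 1008000.00 | 1176000.00
hole | -3019.07 | 55.00 | 74.00 | -166048.88 | -223411.22
Σ | 13780.93 |  |  | 841951.12 | 952588.78
x_c = 841951.12 / 13780.93 = 61.10 cm
y_c = 952588.78 / 13780.93 = 69.12 cm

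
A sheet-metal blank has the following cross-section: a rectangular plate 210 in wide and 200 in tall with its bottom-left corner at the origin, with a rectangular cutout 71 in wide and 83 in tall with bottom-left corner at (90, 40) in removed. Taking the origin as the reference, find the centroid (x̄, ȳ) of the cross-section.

x̄ = 101.65 in, ȳ = 103.02 in

plate: A = 210 × 200 = 42000.00, centroid at (105.00, 100.00).
hole: A = −(71 × 83) = -5893.00, centroid at (125.50, 81.50).
ΣA = 36107.00 in²
ΣAx̄ = (42000.00)(105.00) + (-5893.00)(125.50) = 3670428.50 in³
ΣAȳ = (42000.00)(100.00) + (-5893.00)(81.50) = 3719720.50 in³
x̄ = 3670428.50 / 36107.00 = 101.65 in
ȳ = 3719720.50 / 36107.00 = 103.02 in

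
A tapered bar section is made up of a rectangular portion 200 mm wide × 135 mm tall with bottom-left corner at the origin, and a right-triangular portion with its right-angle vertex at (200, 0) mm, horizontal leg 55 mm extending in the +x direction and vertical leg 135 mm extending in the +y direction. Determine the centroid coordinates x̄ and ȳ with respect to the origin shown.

Part | A | x̄ᵢ | ȳᵢ | A·x̄ᵢ | A·ȳᵢ
rectangular portion | 27000.00 | 100.00 | 67.50 | 2700000.00 | 1822500.00
triangular portion | 3712.50 | 218.33 | 45.00 | 810562.50 | 167062.50
Σ | 30712.50 |  |  | 3510562.50 | 1989562.50
x̄ = 3510562.50 / 30712.50 = 114.30 mm
ȳ = 1989562.50 / 30712.50 = 64.78 mm

x̄ = 114.30 mm, ȳ = 64.78 mm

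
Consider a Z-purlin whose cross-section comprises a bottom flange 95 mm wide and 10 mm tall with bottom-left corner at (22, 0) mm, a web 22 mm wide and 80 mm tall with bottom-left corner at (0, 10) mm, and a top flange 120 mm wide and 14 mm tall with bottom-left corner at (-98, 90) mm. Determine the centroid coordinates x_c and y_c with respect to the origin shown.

x_c = 4.91 mm, y_c = 58.25 mm

bottom flange: A = 95 × 10 = 950.00, centroid at (69.50, 5.00).
web: A = 22 × 80 = 1760.00, centroid at (11.00, 50.00).
top flange: A = 120 × 14 = 1680.00, centroid at (-38.00, 97.00).
ΣA = 4390.00 mm², ΣAx_c = 21545.00 mm³, ΣAy_c = 255710.00 mm³.
x_c = 21545.00/4390.00 = 4.91 mm; y_c = 255710.00/4390.00 = 58.25 mm.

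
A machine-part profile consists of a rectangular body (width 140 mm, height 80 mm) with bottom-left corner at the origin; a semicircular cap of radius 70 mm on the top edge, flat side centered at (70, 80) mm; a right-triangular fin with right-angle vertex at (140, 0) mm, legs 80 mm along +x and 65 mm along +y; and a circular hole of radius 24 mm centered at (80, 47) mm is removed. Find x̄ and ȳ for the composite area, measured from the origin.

rectangular body: A = 140 × 80 = 11200.00, centroid at (70.00, 40.00).
semicircular top: A = ½π·70² = 7696.90, centroid at (70.00, 109.71).
triangular fin: A = ½·80·65 = 2600.00, centroid at (166.67, 21.67).
hole: A = −π·24² = -1809.56, centroid at (80.00, 47.00).
ΣA = 19687.34 mm², ΣAx̄ = 1611351.88 mm³, ΣAȳ = 1263702.96 mm³.
x̄ = 1611351.88/19687.34 = 81.85 mm; ȳ = 1263702.96/19687.34 = 64.19 mm.

x̄ = 81.85 mm, ȳ = 64.19 mm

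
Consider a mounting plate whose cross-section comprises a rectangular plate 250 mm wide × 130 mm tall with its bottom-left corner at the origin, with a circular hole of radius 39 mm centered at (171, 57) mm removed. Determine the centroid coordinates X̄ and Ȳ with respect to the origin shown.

plate: A = 250 × 130 = 32500.00, centroid at (125.00, 65.00).
hole: A = −π·39² = -4778.36, centroid at (171.00, 57.00).
ΣA = 27721.64 mm², ΣAX̄ = 3245400.03 mm³, ΣAȲ = 1840133.34 mm³.
X̄ = 3245400.03/27721.64 = 117.07 mm; Ȳ = 1840133.34/27721.64 = 66.38 mm.

X̄ = 117.07 mm, Ȳ = 66.38 mm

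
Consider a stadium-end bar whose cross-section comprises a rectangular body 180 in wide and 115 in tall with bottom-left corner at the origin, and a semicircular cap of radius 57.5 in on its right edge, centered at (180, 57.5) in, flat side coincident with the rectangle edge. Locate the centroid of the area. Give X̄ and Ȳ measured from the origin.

X̄ = 112.95 in, Ȳ = 57.50 in

rectangular body: A = 180 × 115 = 20700.00, centroid at (90.00, 57.50).
semicircular end: A = ½π·57.5² = 5193.45, centroid at (204.40, 57.50).
ΣA = 25893.45 in²
ΣAX̄ = (20700.00)(90.00) + (5193.45)(204.40) = 2924559.75 in³
ΣAȲ = (20700.00)(57.50) + (5193.45)(57.50) = 1488873.11 in³
X̄ = 2924559.75 / 25893.45 = 112.95 in
Ȳ = 1488873.11 / 25893.45 = 57.50 in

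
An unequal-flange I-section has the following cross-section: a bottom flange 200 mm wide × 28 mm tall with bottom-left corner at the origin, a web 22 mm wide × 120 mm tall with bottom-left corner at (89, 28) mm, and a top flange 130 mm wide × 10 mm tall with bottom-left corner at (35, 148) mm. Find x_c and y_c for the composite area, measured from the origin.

bottom flange: A = 200 × 28 = 5600.00, centroid at (100.00, 14.00).
web: A = 22 × 120 = 2640.00, centroid at (100.00, 88.00).
top flange: A = 130 × 10 = 1300.00, centroid at (100.00, 153.00).
ΣA = 9540.00 mm²
ΣAx_c = (5600.00)(100.00) + (2640.00)(100.00) + (1300.00)(100.00) = 954000.00 mm³
ΣAy_c = (5600.00)(14.00) + (2640.00)(88.00) + (1300.00)(153.00) = 509620.00 mm³
x_c = 954000.00 / 9540.00 = 100.00 mm
y_c = 509620.00 / 9540.00 = 53.42 mm

x_c = 100.00 mm, y_c = 53.42 mm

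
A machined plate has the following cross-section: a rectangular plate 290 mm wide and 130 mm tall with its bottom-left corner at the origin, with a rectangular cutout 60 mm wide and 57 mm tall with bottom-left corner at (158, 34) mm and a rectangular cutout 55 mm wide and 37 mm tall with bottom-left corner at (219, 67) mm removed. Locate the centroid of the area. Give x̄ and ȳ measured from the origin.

plate: A = 290 × 130 = 37700.00, centroid at (145.00, 65.00).
hole 1: A = −(60 × 57) = -3420.00, centroid at (188.00, 62.50).
hole 2: A = −(55 × 37) = -2035.00, centroid at (246.50, 85.50).
ΣA = 32245.00 mm²
ΣAx̄ = (37700.00)(145.00) + (-3420.00)(188.00) + (-2035.00)(246.50) = 4321912.50 mm³
ΣAȳ = (37700.00)(65.00) + (-3420.00)(62.50) + (-2035.00)(85.50) = 2062757.50 mm³
x̄ = 4321912.50 / 32245.00 = 134.03 mm
ȳ = 2062757.50 / 32245.00 = 63.97 mm

x̄ = 134.03 mm, ȳ = 63.97 mm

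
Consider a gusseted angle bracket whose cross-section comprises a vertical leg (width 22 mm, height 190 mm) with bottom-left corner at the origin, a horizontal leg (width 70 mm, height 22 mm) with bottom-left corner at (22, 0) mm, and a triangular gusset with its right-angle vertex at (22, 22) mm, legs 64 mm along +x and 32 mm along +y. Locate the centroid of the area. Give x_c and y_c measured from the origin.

vertical leg: A = 22 × 190 = 4180.00, centroid at (11.00, 95.00).
horizontal leg: A = 70 × 22 = 1540.00, centroid at (57.00, 11.00).
gusset: A = ½·64·32 = 1024.00, centroid at (43.33, 32.67).
ΣA = 6744.00 mm², ΣAx_c = 178133.33 mm³, ΣAy_c = 447490.67 mm³.
x_c = 178133.33/6744.00 = 26.41 mm; y_c = 447490.67/6744.00 = 66.35 mm.

x_c = 26.41 mm, y_c = 66.35 mm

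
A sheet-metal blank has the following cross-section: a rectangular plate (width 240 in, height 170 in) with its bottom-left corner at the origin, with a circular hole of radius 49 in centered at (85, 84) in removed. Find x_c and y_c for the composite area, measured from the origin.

x_c = 127.94 in, y_c = 85.23 in

plate: A = 240 × 170 = 40800.00, centroid at (120.00, 85.00).
hole: A = −π·49² = -7542.96, centroid at (85.00, 84.00).
ΣA = 33257.04 in²
ΣAx_c = (40800.00)(120.00) + (-7542.96)(85.00) = 4254848.06 in³
ΣAy_c = (40800.00)(85.00) + (-7542.96)(84.00) = 2834391.03 in³
x_c = 4254848.06 / 33257.04 = 127.94 in
y_c = 2834391.03 / 33257.04 = 85.23 in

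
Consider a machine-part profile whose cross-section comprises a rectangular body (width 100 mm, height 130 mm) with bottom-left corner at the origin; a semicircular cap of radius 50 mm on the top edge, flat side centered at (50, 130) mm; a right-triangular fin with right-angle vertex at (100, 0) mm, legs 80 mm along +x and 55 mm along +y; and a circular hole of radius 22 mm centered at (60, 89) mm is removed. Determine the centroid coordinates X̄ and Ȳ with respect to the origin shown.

X̄ = 58.72 mm, Ȳ = 76.33 mm

Part | A | x̄ᵢ | ȳᵢ | A·x̄ᵢ | A·ȳᵢ
rectangular body | 13000.00 | 50.00 | 65.00 | 650000.00 | 845000.00
semicircular top | 3926.99 | 50.00 | 151.22 | 196349.54 | 593842.14
triangular fin | 2200.00 | 126.67 | 18.33 | 278666.67 | 40333.33
hole | -1520.53 | 60.00 | 89.00 | -91231.85 | -135327.25
Σ | 17606.46 |  |  | 1033784.36 | 1343848.23
X̄ = 1033784.36 / 17606.46 = 58.72 mm
Ȳ = 1343848.23 / 17606.46 = 76.33 mm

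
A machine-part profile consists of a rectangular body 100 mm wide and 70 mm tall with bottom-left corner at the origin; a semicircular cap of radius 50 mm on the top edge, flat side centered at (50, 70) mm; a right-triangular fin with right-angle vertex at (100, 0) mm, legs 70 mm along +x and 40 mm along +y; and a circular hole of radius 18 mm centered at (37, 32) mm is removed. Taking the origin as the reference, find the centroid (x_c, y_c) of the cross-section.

x_c = 60.25 mm, y_c = 52.11 mm

rectangular body: A = 100 × 70 = 7000.00, centroid at (50.00, 35.00).
semicircular top: A = ½π·50² = 3926.99, centroid at (50.00, 91.22).
triangular fin: A = ½·70·40 = 1400.00, centroid at (123.33, 13.33).
hole: A = −π·18² = -1017.88, centroid at (37.00, 32.00).
ΣA = 11309.11 mm²
ΣAx_c = (7000.00)(50.00) + (3926.99)(50.00) + (1400.00)(123.33) + (-1017.88)(37.00) = 681354.79 mm³
ΣAy_c = (7000.00)(35.00) + (3926.99)(91.22) + (1400.00)(13.33) + (-1017.88)(32.00) = 589317.32 mm³
x_c = 681354.79 / 11309.11 = 60.25 mm
y_c = 589317.32 / 11309.11 = 52.11 mm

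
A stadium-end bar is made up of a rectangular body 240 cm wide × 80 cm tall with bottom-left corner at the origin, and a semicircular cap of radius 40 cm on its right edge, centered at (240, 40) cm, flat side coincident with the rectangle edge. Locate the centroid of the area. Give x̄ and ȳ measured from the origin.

rectangular body: A = 240 × 80 = 19200.00, centroid at (120.00, 40.00).
semicircular end: A = ½π·40² = 2513.27, centroid at (256.98, 40.00).
ΣA = 21713.27 cm², ΣAx̄ = 2949852.46 cm³, ΣAȳ = 868530.96 cm³.
x̄ = 2949852.46/21713.27 = 135.85 cm; ȳ = 868530.96/21713.27 = 40.00 cm.

x̄ = 135.85 cm, ȳ = 40.00 cm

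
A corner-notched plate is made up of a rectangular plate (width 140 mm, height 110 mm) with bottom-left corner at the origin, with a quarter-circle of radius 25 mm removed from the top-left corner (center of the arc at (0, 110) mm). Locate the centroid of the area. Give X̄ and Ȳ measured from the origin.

X̄ = 71.96 mm, Ȳ = 53.54 mm

plate: A = 140 × 110 = 15400.00, centroid at (70.00, 55.00).
removed quarter-circle: A = −¼π·25² = -490.87, centroid at (10.61, 99.39).
ΣA = 14909.13 mm², ΣAX̄ = 1072791.67 mm³, ΣAȲ = 798212.21 mm³.
X̄ = 1072791.67/14909.13 = 71.96 mm; Ȳ = 798212.21/14909.13 = 53.54 mm.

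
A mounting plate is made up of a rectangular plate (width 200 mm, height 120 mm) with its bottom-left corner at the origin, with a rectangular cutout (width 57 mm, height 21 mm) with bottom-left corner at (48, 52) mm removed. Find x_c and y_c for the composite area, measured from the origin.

x_c = 101.23 mm, y_c = 59.87 mm

plate: A = 200 × 120 = 24000.00, centroid at (100.00, 60.00).
hole: A = −(57 × 21) = -1197.00, centroid at (76.50, 62.50).
ΣA = 22803.00 mm²
ΣAx_c = (24000.00)(100.00) + (-1197.00)(76.50) = 2308429.50 mm³
ΣAy_c = (24000.00)(60.00) + (-1197.00)(62.50) = 1365187.50 mm³
x_c = 2308429.50 / 22803.00 = 101.23 mm
y_c = 1365187.50 / 22803.00 = 59.87 mm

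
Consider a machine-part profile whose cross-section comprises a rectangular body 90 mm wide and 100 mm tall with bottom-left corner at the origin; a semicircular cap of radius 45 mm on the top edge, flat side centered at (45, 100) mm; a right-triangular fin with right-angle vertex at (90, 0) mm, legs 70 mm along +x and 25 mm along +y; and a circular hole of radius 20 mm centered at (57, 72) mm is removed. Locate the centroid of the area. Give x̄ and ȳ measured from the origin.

x̄ = 48.79 mm, ȳ = 63.19 mm

rectangular body: A = 90 × 100 = 9000.00, centroid at (45.00, 50.00).
semicircular top: A = ½π·45² = 3180.86, centroid at (45.00, 119.10).
triangular fin: A = ½·70·25 = 875.00, centroid at (113.33, 8.33).
hole: A = −π·20² = -1256.64, centroid at (57.00, 72.00).
ΣA = 11799.23 mm², ΣAx̄ = 575677.17 mm³, ΣAȳ = 745650.05 mm³.
x̄ = 575677.17/11799.23 = 48.79 mm; ȳ = 745650.05/11799.23 = 63.19 mm.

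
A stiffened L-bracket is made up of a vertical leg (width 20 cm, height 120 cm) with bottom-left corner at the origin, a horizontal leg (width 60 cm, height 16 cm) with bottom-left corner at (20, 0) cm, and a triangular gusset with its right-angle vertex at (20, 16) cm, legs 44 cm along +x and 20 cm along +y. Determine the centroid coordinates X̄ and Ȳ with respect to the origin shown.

Part | A | x̄ᵢ | ȳᵢ | A·x̄ᵢ | A·ȳᵢ
vertical leg | 2400.00 | 10.00 | 60.00 | 24000.00 | 144000.00
horizontal leg | 960.00 | 50.00 | 8.00 | 48000.00 | 7680.00
gusset | 440.00 | 34.67 | 22.67 | 15253.33 | 9973.33
Σ | 3800.00 |  |  | 87253.33 | 161653.33
X̄ = 87253.33 / 3800.00 = 22.96 cm
Ȳ = 161653.33 / 3800.00 = 42.54 cm

X̄ = 22.96 cm, Ȳ = 42.54 cm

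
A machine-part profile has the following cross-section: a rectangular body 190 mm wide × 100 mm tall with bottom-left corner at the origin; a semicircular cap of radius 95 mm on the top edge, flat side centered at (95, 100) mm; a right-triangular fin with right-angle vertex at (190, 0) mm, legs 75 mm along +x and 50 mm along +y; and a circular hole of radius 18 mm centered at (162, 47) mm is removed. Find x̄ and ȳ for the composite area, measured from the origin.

x̄ = 99.61 mm, ȳ = 85.88 mm

rectangular body: A = 190 × 100 = 19000.00, centroid at (95.00, 50.00).
semicircular top: A = ½π·95² = 14176.44, centroid at (95.00, 140.32).
triangular fin: A = ½·75·50 = 1875.00, centroid at (215.00, 16.67).
hole: A = −π·18² = -1017.88, centroid at (162.00, 47.00).
ΣA = 34033.56 mm², ΣAx̄ = 3389990.59 mm³, ΣAȳ = 2922636.85 mm³.
x̄ = 3389990.59/34033.56 = 99.61 mm; ȳ = 2922636.85/34033.56 = 85.88 mm.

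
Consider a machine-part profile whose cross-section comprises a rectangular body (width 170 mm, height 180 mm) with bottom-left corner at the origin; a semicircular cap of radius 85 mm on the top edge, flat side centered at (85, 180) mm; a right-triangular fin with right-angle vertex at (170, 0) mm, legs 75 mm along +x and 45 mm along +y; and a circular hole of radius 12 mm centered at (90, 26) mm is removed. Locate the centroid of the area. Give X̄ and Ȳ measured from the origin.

Part | A | x̄ᵢ | ȳᵢ | A·x̄ᵢ | A·ȳᵢ
rectangular body | 30600.00 | 85.00 | 90.00 | 2601000.00 | 2754000.00
semicircular top | 11349.00 | 85.00 | 216.08 | 964665.29 | 2452237.29
triangular fin | 1687.50 | 195.00 | 15.00 | 329062.50 | 25312.50
hole | -452.39 | 90.00 | 26.00 | -40715.04 | -11762.12
Σ | 43184.11 |  |  | 3854012.75 | 5219787.67
X̄ = 3854012.75 / 43184.11 = 89.25 mm
Ȳ = 5219787.67 / 43184.11 = 120.87 mm

X̄ = 89.25 mm, Ȳ = 120.87 mm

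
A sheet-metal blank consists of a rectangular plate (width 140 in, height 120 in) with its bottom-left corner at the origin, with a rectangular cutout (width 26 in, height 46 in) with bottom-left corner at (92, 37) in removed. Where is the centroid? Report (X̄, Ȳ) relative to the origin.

X̄ = 67.32 in, Ȳ = 60.00 in

plate: A = 140 × 120 = 16800.00, centroid at (70.00, 60.00).
hole: A = −(26 × 46) = -1196.00, centroid at (105.00, 60.00).
ΣA = 15604.00 in²
ΣAX̄ = (16800.00)(70.00) + (-1196.00)(105.00) = 1050420.00 in³
ΣAȲ = (16800.00)(60.00) + (-1196.00)(60.00) = 936240.00 in³
X̄ = 1050420.00 / 15604.00 = 67.32 in
Ȳ = 936240.00 / 15604.00 = 60.00 in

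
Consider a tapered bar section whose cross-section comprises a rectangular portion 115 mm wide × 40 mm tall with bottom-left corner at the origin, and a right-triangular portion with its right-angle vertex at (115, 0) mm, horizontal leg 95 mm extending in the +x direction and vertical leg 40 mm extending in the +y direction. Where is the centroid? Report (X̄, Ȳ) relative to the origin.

X̄ = 83.56 mm, Ȳ = 18.05 mm

rectangular portion: A = 115 × 40 = 4600.00, centroid at (57.50, 20.00).
triangular portion: A = ½·95·40 = 1900.00, centroid at (146.67, 13.33).
ΣA = 6500.00 mm², ΣAX̄ = 543166.67 mm³, ΣAȲ = 117333.33 mm³.
X̄ = 543166.67/6500.00 = 83.56 mm; Ȳ = 117333.33/6500.00 = 18.05 mm.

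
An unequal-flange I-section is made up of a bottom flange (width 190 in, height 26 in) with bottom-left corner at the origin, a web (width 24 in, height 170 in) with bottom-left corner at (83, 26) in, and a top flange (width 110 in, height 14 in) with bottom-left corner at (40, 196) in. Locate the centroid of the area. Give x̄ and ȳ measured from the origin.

bottom flange: A = 190 × 26 = 4940.00, centroid at (95.00, 13.00).
web: A = 24 × 170 = 4080.00, centroid at (95.00, 111.00).
top flange: A = 110 × 14 = 1540.00, centroid at (95.00, 203.00).
ΣA = 10560.00 in²
ΣAx̄ = (4940.00)(95.00) + (4080.00)(95.00) + (1540.00)(95.00) = 1003200.00 in³
ΣAȳ = (4940.00)(13.00) + (4080.00)(111.00) + (1540.00)(203.00) = 829720.00 in³
x̄ = 1003200.00 / 10560.00 = 95.00 in
ȳ = 829720.00 / 10560.00 = 78.57 in

x̄ = 95.00 in, ȳ = 78.57 in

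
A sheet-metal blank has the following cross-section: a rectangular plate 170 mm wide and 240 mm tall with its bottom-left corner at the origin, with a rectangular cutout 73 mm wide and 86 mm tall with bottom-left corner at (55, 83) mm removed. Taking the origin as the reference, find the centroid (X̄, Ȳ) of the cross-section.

X̄ = 83.82 mm, Ȳ = 118.91 mm

plate: A = 170 × 240 = 40800.00, centroid at (85.00, 120.00).
hole: A = −(73 × 86) = -6278.00, centroid at (91.50, 126.00).
ΣA = 34522.00 mm²
ΣAX̄ = (40800.00)(85.00) + (-6278.00)(91.50) = 2893563.00 mm³
ΣAȲ = (40800.00)(120.00) + (-6278.00)(126.00) = 4104972.00 mm³
X̄ = 2893563.00 / 34522.00 = 83.82 mm
Ȳ = 4104972.00 / 34522.00 = 118.91 mm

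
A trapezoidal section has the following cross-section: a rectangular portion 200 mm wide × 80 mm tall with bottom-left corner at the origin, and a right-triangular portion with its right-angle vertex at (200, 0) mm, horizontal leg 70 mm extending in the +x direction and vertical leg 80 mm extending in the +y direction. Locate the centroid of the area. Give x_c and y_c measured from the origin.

x_c = 118.37 mm, y_c = 38.01 mm

rectangular portion: A = 200 × 80 = 16000.00, centroid at (100.00, 40.00).
triangular portion: A = ½·70·80 = 2800.00, centroid at (223.33, 26.67).
ΣA = 18800.00 mm², ΣAx_c = 2225333.33 mm³, ΣAy_c = 714666.67 mm³.
x_c = 2225333.33/18800.00 = 118.37 mm; y_c = 714666.67/18800.00 = 38.01 mm.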